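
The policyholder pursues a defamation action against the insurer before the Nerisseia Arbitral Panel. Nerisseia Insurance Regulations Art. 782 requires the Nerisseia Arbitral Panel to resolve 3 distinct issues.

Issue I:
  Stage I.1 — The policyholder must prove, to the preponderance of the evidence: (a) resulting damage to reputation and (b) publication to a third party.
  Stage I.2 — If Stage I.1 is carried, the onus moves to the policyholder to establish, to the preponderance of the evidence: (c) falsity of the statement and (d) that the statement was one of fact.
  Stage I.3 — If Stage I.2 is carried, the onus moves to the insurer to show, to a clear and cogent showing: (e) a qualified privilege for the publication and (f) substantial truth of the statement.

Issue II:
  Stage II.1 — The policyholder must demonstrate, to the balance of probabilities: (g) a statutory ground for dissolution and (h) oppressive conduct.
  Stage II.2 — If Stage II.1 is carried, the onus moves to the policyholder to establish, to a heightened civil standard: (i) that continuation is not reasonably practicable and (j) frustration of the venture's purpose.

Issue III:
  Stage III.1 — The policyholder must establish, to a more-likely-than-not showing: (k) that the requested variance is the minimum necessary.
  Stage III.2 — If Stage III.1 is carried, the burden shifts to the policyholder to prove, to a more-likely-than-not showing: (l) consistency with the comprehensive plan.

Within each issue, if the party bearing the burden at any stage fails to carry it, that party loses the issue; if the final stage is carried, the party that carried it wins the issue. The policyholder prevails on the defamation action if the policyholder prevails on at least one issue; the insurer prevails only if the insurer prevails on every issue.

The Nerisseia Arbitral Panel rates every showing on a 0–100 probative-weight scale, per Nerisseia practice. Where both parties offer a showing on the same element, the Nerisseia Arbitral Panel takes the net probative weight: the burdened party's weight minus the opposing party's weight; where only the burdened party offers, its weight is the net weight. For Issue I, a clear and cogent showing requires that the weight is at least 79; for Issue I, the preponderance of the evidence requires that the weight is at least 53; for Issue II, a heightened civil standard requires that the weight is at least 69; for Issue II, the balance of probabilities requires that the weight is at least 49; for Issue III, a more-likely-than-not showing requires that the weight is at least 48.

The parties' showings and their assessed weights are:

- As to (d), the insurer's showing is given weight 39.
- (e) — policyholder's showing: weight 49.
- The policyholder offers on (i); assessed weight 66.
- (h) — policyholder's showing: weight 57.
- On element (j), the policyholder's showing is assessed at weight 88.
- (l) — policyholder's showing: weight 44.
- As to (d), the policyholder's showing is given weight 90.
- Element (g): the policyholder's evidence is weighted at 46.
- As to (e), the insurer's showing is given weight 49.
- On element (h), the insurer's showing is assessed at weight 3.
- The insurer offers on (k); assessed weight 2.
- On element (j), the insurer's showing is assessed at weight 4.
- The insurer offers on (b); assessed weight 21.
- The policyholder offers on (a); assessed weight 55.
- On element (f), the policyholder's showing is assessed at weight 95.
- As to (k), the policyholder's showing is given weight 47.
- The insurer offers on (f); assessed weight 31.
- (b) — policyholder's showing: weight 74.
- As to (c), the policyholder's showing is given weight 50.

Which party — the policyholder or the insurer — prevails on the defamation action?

insurer

— Issue I —
Stage I.1 — burden on policyholder; standard: the preponderance of the evidence (weight is at least 53).
    (a): 55 ≥ 53 [met]
    (b): 74 − 21 = 53 ≥ 53 [met]
  Stage I.1 is satisfied; the policyholder continues to bear the burden.
Stage I.2 — burden on policyholder; standard: the preponderance of the evidence (weight is at least 53).
    (c): 50 < 53 [not met]
    (d): 90 − 39 = 51 < 53 [not met]
  The policyholder does not carry Stage I.2.
The analysis ends at Stage I.2; the insurer prevails on this issue.
— Issue II —
At Stage II.1 the policyholder must meet the balance of probabilities (weight is at least 49): on (g) the weight is 46, which does not reach 49, so (g) does not meet the standard; on (h) the weight is 57 less the opposing 3 gives net 54, which does reach 49, so (h) meets the standard.
  The policyholder does not carry Stage II.1.
The analysis ends at Stage II.1; the insurer prevails on this issue.
— Issue III —
Stage III.1 (policyholder, a more-likely-than-not showing, weight is at least 48): (k) net 47−2=45 < 48 — fails.
  The policyholder does not carry Stage III.1.
So the insurer prevails on this issue.
Per-issue: Issue I → insurer; Issue II → insurer; Issue III → insurer. The policyholder must prevail on at least one issue; overall, the insurer prevails.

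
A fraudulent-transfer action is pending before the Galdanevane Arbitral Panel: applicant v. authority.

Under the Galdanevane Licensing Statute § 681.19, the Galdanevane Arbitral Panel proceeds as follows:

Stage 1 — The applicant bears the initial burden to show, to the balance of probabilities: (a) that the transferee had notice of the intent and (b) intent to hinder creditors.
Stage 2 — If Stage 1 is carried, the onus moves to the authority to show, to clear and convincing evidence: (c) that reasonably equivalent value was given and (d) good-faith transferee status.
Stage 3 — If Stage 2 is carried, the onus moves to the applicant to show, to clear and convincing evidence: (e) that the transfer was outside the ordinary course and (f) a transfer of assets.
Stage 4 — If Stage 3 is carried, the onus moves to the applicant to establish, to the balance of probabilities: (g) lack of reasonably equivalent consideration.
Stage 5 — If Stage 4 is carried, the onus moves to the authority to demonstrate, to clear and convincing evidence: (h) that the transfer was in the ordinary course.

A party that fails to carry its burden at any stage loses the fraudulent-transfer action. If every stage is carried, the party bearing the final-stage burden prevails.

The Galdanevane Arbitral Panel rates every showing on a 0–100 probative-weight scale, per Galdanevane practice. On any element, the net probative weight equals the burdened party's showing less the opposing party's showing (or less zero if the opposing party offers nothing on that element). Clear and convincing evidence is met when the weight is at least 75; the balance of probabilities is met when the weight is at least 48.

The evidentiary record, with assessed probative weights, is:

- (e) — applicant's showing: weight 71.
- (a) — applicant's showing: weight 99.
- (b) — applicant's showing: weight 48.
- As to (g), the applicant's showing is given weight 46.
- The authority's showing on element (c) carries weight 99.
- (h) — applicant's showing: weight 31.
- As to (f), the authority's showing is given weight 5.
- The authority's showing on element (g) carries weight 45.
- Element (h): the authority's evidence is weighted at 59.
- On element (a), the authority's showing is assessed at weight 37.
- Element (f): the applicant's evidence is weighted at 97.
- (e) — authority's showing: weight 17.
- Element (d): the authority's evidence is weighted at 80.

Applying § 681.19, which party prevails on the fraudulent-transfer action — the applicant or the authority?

authority

Stage 1 — burden on applicant; standard: the balance of probabilities (weight is at least 48).
    (a): 99 − 37 = 62 ≥ 48 [met]
    (b): 48 ≥ 48 [met]
  The applicant carries Stage 1; the authority now bears the burden.
Stage 2 — burden on authority; standard: clear and convincing evidence (weight is at least 75).
    (c): 99 ≥ 75 [met]
    (d): 80 ≥ 75 [met]
  Stage 2 is satisfied; the onus moves to the applicant.
Stage 3 — burden on applicant; standard: clear and convincing evidence (weight is at least 75).
    (e): 71 − 17 = 54 < 75 [not met]
    (f): 97 − 5 = 92 ≥ 75 [met]
  Stage 3 not carried; the applicant fails its burden.
The analysis ends at Stage 3; the authority prevails.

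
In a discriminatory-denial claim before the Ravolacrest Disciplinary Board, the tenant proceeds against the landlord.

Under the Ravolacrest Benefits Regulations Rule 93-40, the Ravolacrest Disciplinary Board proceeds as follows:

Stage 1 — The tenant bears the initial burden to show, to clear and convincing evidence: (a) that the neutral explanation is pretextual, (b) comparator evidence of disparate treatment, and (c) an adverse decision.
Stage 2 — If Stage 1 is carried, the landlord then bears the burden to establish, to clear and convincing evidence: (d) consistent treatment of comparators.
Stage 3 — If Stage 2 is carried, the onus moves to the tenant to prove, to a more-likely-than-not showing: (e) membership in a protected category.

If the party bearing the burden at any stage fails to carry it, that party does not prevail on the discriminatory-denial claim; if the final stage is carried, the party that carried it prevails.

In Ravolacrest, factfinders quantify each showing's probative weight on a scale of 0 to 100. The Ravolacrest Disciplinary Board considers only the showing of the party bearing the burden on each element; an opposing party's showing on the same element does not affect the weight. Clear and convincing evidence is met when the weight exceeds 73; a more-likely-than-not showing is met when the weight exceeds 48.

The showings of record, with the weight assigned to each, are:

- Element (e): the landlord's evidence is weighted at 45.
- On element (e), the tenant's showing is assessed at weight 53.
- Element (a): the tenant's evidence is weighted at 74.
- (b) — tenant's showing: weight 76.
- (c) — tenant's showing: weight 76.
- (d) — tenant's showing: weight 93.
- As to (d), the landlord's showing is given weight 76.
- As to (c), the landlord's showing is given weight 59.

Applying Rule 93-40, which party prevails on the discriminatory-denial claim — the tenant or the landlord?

Stage 1 (tenant, clear and convincing evidence, weight exceeds 73): (a) 74 > 73 — meets; (b) 76 > 73 — meets; (c) 76 (landlord's 59 disregarded) > 73 — meets.
  All elements met. The burden passes to the landlord.
Stage 2 (landlord, clear and convincing evidence, weight exceeds 73): (d) 76 (tenant's 93 disregarded) > 73 — meets.
  Stage 2 carried; the burden shifts to the tenant.
Stage 3 (tenant, a more-likely-than-not showing, weight exceeds 48): (e) 53 (landlord's 45 disregarded) > 48 — meets.
  Stage 3 carried; the final stage is satisfied.
All stages carried — the tenant prevails.

tenant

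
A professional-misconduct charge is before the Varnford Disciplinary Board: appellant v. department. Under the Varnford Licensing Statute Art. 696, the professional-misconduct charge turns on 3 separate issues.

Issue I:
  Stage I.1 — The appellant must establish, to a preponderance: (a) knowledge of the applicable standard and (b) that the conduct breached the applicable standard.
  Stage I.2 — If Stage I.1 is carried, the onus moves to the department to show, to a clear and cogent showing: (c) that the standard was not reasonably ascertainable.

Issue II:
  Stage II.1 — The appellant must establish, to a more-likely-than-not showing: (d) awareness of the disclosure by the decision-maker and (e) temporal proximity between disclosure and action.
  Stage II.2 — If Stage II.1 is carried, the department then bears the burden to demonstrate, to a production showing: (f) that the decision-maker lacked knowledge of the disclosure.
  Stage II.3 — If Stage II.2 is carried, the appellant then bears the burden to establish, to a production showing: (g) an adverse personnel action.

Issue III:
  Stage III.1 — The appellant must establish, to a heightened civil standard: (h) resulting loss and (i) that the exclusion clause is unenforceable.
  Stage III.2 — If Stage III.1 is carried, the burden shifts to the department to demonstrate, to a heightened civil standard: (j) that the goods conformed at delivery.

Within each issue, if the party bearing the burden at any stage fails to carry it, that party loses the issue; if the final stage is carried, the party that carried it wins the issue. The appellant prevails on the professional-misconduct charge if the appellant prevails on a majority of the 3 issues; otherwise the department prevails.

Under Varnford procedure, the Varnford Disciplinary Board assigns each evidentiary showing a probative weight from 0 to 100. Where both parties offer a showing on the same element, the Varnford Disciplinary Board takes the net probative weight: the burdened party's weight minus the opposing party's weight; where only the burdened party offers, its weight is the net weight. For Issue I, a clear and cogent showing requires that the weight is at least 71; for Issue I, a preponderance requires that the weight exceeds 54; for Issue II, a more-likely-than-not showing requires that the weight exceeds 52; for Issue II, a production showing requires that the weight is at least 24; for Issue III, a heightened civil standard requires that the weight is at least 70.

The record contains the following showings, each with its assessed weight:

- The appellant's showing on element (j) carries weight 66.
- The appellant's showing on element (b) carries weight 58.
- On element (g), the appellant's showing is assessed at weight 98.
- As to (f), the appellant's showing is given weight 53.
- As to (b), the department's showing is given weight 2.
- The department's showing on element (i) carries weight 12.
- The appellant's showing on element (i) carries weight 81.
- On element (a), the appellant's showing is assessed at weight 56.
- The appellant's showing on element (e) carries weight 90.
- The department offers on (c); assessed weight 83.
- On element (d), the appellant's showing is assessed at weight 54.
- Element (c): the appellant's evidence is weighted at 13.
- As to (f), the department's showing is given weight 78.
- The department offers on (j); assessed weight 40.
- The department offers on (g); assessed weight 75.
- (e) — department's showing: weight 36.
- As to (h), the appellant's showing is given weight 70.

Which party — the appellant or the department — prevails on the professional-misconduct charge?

— Issue I —
At Stage I.1 the appellant must meet a preponderance (weight exceeds 54): on (a) the weight is 56, which does exceed 54, so (a) meets the standard; on (b) the weight is 58 less the opposing 2 gives net 56, > 54, so (b) meets the standard.
  The appellant carries Stage I.1; the department now bears the burden.
At Stage I.2 the department must meet a clear and cogent showing (weight is at least 71): on (c) the weight is 83 less the opposing 13 gives net 70, which does not reach 71, so (c) does not meet the standard.
  The department does not carry Stage I.2.
The appellant prevails on this issue.
— Issue II —
Stage II.1 (appellant, a more-likely-than-not showing, weight exceeds 52): (d) 54 > 52 — meets; (e) net 90−36=54 > 52 — meets.
  The appellant carries Stage II.1; the department now bears the burden.
Stage II.2 (department, a production showing, weight is at least 24): (f) net 78−53=25 ≥ 24 — meets.
  Stage II.2 carried; the burden shifts to the appellant.
Stage II.3 (appellant, a production showing, weight is at least 24): (g) net 98−75=23 < 24 — fails.
  Not every element is met, so the appellant fails to carry Stage II.3.
The department prevails on this issue.
— Issue III —
Stage III.1 — burden on appellant; standard: a heightened civil standard (weight is at least 70).
    (h): 70 ≥ 70 [met]
    (i): 81 − 12 = 69 < 70 [not met]
  The appellant does not carry Stage III.1.
So the department prevails on this issue.
Per-issue: Issue I → appellant; Issue II → department; Issue III → department. The appellant must prevail on a majority of issues; overall, the department prevails.

department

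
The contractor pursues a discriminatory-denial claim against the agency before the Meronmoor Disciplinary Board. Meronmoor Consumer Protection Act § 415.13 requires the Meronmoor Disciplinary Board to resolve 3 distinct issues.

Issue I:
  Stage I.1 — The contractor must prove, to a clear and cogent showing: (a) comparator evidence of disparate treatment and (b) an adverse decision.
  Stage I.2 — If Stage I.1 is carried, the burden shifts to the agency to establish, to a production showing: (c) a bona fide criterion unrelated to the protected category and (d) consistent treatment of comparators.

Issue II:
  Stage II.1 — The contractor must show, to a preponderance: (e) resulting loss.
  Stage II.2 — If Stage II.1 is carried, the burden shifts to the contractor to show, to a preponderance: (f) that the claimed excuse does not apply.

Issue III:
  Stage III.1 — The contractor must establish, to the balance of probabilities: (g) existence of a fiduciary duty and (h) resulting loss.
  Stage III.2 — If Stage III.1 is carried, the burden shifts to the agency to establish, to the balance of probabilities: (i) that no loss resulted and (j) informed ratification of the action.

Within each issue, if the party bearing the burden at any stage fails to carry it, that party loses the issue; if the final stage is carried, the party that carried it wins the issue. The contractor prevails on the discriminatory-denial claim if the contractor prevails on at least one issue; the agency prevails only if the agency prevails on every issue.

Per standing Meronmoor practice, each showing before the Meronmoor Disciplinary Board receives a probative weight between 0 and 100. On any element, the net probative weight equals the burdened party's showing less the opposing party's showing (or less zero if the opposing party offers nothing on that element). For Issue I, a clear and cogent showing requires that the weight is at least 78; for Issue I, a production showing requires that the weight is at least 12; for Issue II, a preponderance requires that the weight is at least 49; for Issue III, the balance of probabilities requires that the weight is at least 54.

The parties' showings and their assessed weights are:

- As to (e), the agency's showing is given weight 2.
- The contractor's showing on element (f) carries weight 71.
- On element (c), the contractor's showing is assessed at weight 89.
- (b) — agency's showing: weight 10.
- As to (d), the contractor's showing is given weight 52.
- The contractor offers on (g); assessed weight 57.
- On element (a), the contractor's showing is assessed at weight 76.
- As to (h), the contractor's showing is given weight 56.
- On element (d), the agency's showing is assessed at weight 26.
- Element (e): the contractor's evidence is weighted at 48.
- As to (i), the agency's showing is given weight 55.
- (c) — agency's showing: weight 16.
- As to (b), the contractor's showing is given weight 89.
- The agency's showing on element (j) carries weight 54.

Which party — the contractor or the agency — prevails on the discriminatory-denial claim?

agency

— Issue I —
Stage I.1 (contractor, a clear and cogent showing, weight is at least 78): (a) 76 < 78 — fails; (b) net 89−10=79 ≥ 78 — meets.
  The contractor does not carry Stage I.1.
The agency prevails on this issue.
— Issue II —
Stage II.1 (contractor, a preponderance, weight is at least 49): (e) net 48−2=46 < 49 — fails.
  Stage II.1 not carried; the contractor fails its burden.
The analysis ends at Stage II.1; the agency prevails on this issue.
— Issue III —
Stage III.1 (contractor, the balance of probabilities, weight is at least 54): (g) 57 ≥ 54 — meets; (h) 56 ≥ 54 — meets.
  Stage III.1 carried; the burden shifts to the agency.
Stage III.2 (agency, the balance of probabilities, weight is at least 54): (i) 55 ≥ 54 — meets; (j) 54 ≥ 54 — meets.
  All elements met at the final stage.
With every stage satisfied, the agency prevails on this issue.
Per-issue: Issue I → agency; Issue II → agency; Issue III → agency. The contractor must prevail on at least one issue; overall, the agency prevails.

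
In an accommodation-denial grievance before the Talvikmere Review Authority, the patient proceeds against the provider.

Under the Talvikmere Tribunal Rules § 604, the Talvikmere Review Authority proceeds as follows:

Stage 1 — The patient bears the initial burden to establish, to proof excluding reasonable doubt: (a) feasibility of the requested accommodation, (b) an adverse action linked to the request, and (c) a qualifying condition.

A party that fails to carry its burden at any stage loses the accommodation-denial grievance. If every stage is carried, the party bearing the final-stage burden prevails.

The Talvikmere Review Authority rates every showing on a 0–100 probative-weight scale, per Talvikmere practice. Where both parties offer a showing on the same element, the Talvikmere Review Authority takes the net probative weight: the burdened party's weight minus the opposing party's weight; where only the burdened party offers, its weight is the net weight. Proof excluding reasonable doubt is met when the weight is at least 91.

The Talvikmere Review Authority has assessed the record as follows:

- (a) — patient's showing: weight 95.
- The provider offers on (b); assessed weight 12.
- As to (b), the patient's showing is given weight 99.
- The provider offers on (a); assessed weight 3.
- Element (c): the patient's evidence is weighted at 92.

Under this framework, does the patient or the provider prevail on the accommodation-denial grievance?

provider

Stage 1 (patient, proof excluding reasonable doubt, weight is at least 91): (a) net 95−3=92 ≥ 91 — meets; (b) net 99−12=87 < 91 — fails; (c) 92 ≥ 91 — meets.
  Stage 1 not carried; the patient fails its burden.
The provider prevails.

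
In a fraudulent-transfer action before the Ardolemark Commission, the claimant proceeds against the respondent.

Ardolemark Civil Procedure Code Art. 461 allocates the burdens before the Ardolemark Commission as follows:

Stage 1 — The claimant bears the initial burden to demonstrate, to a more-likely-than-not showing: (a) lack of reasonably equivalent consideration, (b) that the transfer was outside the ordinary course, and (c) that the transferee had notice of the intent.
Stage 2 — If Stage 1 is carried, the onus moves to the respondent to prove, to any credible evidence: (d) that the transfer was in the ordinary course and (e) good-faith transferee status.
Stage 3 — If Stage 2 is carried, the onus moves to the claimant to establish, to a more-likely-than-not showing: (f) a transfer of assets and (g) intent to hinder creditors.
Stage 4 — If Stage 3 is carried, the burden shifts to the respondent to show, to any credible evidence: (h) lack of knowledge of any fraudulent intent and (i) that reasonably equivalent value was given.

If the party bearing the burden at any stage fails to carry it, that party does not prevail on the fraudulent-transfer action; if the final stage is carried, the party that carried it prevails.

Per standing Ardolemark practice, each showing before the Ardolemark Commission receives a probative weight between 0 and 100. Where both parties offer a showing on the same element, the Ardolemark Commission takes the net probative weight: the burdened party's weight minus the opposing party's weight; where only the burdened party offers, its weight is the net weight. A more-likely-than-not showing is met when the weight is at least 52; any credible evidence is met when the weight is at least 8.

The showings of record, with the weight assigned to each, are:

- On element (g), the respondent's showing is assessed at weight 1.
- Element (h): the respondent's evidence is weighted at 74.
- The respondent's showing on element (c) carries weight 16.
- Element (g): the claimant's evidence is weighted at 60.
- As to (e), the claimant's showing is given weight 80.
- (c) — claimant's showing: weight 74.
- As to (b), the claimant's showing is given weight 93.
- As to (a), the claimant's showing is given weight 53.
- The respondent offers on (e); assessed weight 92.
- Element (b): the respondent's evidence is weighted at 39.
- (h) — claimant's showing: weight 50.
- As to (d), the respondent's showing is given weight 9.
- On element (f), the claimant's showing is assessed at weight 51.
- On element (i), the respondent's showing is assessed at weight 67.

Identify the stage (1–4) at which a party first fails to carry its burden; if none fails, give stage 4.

Stage 1 (claimant, a more-likely-than-not showing, weight is at least 52): (a) 53 ≥ 52 — meets; (b) net 93−39=54 ≥ 52 — meets; (c) net 74−16=58 ≥ 52 — meets.
  All elements met. The burden passes to the respondent.
Stage 2 (respondent, any credible evidence, weight is at least 8): (d) 9 ≥ 8 — meets; (e) net 92−80=12 ≥ 8 — meets.
  Stage 2 is satisfied; the onus moves to the claimant.
Stage 3 (claimant, a more-likely-than-not showing, weight is at least 52): (f) 51 < 52 — fails; (g) net 60−1=59 ≥ 52 — meets.
  The claimant does not carry Stage 3.
The respondent prevails.

stage 3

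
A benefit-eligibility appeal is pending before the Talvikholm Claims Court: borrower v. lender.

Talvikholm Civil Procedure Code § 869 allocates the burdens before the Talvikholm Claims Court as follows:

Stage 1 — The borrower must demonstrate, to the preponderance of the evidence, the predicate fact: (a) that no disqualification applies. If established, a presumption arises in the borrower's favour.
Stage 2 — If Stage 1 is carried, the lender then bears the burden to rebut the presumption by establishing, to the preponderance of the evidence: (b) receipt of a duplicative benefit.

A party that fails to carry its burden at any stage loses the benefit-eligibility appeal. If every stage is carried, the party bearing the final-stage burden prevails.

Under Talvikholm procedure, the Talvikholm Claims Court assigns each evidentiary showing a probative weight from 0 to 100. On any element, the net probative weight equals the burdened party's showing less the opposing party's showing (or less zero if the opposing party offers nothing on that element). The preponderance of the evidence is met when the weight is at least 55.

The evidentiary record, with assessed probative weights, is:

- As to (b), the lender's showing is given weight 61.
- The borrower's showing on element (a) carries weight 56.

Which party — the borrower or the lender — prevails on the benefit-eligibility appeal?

lender

Stage 1 — burden on borrower; standard: the preponderance of the evidence (weight is at least 55).
    (a): 56 ≥ 55 [met]
  Stage 1 is satisfied; the onus moves to the lender.
Stage 2 — burden on lender; standard: the preponderance of the evidence (weight is at least 55).
    (b): 61 ≥ 55 [met]
  Stage 2 carried; the final stage is satisfied.
All stages carried — the lender prevails.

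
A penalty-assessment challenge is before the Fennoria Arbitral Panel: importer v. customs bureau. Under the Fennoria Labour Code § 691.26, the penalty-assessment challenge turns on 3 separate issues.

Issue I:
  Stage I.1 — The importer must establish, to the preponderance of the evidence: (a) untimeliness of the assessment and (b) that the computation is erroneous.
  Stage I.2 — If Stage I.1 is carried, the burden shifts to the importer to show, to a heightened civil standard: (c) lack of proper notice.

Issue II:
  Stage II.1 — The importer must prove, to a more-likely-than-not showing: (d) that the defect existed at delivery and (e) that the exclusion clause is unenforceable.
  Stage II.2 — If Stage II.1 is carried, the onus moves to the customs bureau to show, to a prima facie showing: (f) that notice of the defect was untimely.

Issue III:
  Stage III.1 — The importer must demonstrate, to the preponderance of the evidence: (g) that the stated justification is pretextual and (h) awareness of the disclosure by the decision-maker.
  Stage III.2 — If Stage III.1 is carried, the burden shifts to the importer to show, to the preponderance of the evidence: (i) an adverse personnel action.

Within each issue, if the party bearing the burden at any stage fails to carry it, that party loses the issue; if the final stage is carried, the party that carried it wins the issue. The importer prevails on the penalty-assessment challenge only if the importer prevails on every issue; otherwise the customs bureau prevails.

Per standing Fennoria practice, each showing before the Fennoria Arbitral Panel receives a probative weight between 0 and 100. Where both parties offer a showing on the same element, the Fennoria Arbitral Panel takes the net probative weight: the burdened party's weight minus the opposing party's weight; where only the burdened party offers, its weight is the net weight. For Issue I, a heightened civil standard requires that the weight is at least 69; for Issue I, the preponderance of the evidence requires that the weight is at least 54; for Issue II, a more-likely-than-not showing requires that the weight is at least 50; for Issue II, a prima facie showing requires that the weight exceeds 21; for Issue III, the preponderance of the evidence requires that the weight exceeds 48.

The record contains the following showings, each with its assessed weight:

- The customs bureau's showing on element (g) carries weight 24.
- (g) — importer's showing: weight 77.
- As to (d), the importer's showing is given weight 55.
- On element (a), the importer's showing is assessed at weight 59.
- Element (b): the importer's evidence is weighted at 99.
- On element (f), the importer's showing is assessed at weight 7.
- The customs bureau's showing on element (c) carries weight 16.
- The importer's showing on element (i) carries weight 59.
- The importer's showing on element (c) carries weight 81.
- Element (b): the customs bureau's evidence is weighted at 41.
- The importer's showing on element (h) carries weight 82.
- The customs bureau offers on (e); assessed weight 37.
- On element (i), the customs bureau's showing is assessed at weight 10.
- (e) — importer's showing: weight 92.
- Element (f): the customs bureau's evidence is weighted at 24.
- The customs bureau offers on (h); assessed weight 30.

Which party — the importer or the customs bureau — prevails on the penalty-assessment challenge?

customs bureau

— Issue I —
Stage I.1 (importer, the preponderance of the evidence, weight is at least 54): (a) 59 ≥ 54 — meets; (b) net 99−41=58 ≥ 54 — meets.
  Stage I.1 is satisfied; the importer continues to bear the burden.
Stage I.2 (importer, a heightened civil standard, weight is at least 69): (c) net 81−16=65 < 69 — fails.
  The importer does not carry Stage I.2.
The customs bureau prevails on this issue.
— Issue II —
Stage II.1 (importer, a more-likely-than-not showing, weight is at least 50): (d) 55 ≥ 50 — meets; (e) net 92−37=55 ≥ 50 — meets.
  Stage II.1 carried; the burden shifts to the customs bureau.
Stage II.2 (customs bureau, a prima facie showing, weight exceeds 21): (f) net 24−7=17 ≤ 21 — fails.
  Not every element is met, so the customs bureau fails to carry Stage II.2.
The importer prevails on this issue.
— Issue III —
Stage III.1 (importer, the preponderance of the evidence, weight exceeds 48): (g) net 77−24=53 > 48 — meets; (h) net 82−30=52 > 48 — meets.
  All elements met. The importer retains the burden for Stage III.2.
Stage III.2 (importer, the preponderance of the evidence, weight exceeds 48): (i) net 59−10=49 > 48 — meets.
  All elements met at the final stage.
Every stage carried; the importer prevails on this issue.
Per-issue: Issue I → customs bureau; Issue II → importer; Issue III → importer. The importer must prevail on every issue; overall, the customs bureau prevails.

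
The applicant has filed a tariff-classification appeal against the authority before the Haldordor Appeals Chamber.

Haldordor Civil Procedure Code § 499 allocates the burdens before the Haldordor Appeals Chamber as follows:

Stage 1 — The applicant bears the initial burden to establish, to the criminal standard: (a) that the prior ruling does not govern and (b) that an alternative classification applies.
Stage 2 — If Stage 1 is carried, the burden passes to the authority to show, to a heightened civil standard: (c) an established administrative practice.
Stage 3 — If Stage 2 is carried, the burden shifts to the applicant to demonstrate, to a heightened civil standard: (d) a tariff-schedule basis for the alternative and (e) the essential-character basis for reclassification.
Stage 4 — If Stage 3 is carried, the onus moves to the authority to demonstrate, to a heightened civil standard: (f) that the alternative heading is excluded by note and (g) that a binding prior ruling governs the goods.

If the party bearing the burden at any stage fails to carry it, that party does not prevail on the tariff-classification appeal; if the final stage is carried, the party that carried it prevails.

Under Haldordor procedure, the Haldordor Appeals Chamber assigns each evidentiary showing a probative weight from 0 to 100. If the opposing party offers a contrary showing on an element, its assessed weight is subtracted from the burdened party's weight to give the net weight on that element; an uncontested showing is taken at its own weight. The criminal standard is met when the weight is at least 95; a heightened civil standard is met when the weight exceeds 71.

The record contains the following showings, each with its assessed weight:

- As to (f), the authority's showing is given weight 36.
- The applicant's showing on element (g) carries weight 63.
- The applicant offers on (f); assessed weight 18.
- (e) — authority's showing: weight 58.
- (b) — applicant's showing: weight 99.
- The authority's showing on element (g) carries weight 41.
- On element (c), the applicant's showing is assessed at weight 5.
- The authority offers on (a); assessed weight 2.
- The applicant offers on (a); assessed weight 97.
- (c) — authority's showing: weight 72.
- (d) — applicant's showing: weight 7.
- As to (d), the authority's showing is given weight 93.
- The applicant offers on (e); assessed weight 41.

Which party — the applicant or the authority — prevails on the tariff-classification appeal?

Stage 1 (applicant, the criminal standard, weight is at least 95): (a) net 97−2=95 ≥ 95 — meets; (b) 99 ≥ 95 — meets.
  Stage 1 carried; the burden shifts to the authority.
Stage 2 (authority, a heightened civil standard, weight exceeds 71): (c) net 72−5=67 ≤ 71 — fails.
  The authority does not carry Stage 2.
The applicant prevails.

applicant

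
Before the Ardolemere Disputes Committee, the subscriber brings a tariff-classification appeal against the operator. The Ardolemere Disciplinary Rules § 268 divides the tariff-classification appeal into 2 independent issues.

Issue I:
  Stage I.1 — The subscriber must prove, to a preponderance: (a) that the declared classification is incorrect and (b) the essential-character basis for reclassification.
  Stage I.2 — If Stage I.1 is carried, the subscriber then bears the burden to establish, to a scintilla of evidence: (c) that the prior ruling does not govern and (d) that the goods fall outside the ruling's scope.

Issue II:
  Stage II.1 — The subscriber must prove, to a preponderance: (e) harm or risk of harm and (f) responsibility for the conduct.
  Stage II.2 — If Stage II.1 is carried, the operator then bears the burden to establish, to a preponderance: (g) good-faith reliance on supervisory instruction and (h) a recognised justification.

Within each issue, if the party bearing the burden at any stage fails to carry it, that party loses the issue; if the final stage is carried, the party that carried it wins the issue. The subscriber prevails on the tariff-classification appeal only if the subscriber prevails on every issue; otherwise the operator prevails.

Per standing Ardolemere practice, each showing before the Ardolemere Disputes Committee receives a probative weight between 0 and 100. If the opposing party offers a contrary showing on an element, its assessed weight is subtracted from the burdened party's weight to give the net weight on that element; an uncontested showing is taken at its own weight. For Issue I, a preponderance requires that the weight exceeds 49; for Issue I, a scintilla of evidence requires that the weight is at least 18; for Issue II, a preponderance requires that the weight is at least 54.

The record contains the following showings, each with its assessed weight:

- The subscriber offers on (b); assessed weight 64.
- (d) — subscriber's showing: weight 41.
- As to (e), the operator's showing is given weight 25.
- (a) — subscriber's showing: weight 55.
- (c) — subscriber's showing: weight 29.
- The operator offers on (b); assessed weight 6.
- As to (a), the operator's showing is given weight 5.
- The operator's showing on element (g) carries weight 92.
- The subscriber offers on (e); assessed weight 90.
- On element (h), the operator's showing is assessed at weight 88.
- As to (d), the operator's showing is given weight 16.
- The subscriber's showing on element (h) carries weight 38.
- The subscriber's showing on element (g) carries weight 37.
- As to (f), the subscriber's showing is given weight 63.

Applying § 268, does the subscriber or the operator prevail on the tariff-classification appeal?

subscriber

— Issue I —
At Stage I.1 the subscriber must meet a preponderance (weight exceeds 49): on (a) the weight is 55 less the opposing 5 gives net 50, which does exceed 49, so (a) meets the standard; on (b) the weight is 64 less the opposing 6 gives net 58, which does exceed 49, so (b) meets the standard.
  All elements met. The subscriber retains the burden for Stage I.2.
At Stage I.2 the subscriber must meet a scintilla of evidence (weight is at least 18): on (c) the weight is 29, ≥ 18, so (c) meets the standard; on (d) the weight is 41 less the opposing 16 gives net 25, ≥ 18, so (d) meets the standard.
  Stage I.2 carried; the final stage is satisfied.
Every stage carried; the subscriber prevails on this issue.
— Issue II —
Stage II.1 (subscriber, a preponderance, weight is at least 54): (e) net 90−25=65 ≥ 54 — meets; (f) 63 ≥ 54 — meets.
  Stage II.1 is satisfied; the onus moves to the operator.
Stage II.2 (operator, a preponderance, weight is at least 54): (g) net 92−37=55 ≥ 54 — meets; (h) net 88−38=50 < 54 — fails.
  Stage II.2 not carried; the operator fails its burden.
The analysis ends at Stage II.2; the subscriber prevails on this issue.
Per-issue: Issue I → subscriber; Issue II → subscriber. The subscriber must prevail on every issue; overall, the subscriber prevails.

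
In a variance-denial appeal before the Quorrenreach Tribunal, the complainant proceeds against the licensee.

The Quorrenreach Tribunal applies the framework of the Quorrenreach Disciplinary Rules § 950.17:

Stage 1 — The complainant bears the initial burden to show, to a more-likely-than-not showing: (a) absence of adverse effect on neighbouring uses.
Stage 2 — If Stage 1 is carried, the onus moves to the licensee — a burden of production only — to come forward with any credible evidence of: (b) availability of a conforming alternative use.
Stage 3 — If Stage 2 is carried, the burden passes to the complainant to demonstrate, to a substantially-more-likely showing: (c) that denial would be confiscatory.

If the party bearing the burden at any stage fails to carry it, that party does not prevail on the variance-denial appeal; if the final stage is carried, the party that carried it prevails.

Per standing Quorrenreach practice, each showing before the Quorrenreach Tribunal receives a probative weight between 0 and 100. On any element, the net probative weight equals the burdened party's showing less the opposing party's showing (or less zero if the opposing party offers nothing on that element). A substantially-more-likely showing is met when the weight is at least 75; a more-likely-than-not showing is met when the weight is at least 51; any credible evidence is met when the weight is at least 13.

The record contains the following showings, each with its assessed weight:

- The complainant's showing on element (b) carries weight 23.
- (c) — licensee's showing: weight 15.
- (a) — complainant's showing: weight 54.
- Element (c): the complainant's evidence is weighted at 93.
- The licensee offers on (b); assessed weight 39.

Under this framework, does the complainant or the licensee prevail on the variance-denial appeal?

complainant

Stage 1 (complainant, a more-likely-than-not showing, weight is at least 51): (a) 54 ≥ 51 — meets.
  The complainant carries Stage 1; the licensee now bears the burden.
Stage 2 (licensee, any credible evidence, weight is at least 13): (b) net 39−23=16 ≥ 13 — meets.
  The licensee carries Stage 2; the complainant now bears the burden.
Stage 3 (complainant, a substantially-more-likely showing, weight is at least 75): (c) net 93−15=78 ≥ 75 — meets.
  The complainant carries the last stage.
All stages carried — the complainant prevails.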